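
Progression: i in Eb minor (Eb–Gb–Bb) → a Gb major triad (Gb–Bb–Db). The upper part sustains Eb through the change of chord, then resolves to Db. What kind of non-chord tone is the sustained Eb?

Eb is a suspension.

The harmony at that moment is Gb major triad (Gb, Bb, Db); Eb is not a chord tone.
It is held over (the same pitch as the preceding Eb) and left by step down to Db.
Held over from the previous chord and resolving down by step — a suspension.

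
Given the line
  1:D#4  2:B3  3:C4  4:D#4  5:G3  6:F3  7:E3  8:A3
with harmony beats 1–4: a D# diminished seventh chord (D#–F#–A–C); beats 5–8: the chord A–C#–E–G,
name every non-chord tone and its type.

The harmony at that moment is D# diminished seventh chord (D#, F#, A, C); B3 is not a chord tone.
It is approached by leap down from D#4 and left by step up to C4.
Leap in, step out — an appoggiatura.
The harmony at that moment is A dominant seventh chord (A, C#, E, G); F3 is not a chord tone.
It is approached by step down from G3 and left by step down to E3.
Step in, step out in the same direction — a passing tone.

B3 (beat 2) — appoggiatura; F3 (beat 6) — passing tone.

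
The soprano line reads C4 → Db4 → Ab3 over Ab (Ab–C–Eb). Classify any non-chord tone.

Db4 is an escape tone.

The harmony at that moment is Ab major triad (Ab, C, Eb); Db4 is not a chord tone.
It is approached by step up from C4 and left by leap down to Ab3.
Step in, leap out — an escape tone.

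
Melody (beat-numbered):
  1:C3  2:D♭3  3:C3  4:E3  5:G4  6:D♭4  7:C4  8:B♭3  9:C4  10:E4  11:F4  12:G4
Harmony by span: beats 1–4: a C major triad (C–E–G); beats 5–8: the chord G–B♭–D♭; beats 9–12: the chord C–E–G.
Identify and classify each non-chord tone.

The harmony at that moment is C major triad (C, E, G); D♭3 is not a chord tone.
It is approached by step up from C3 and left by step down to C3.
Step away and step back to the same note — a neighbor tone (upper neighbor).
The harmony at that moment is G diminished triad (G, B♭, D♭); C4 is not a chord tone.
It is approached by step down from D♭4 and left by step down to B♭3.
Step in, step out in the same direction — a passing tone.
The harmony at that moment is C major triad (C, E, G); F4 is not a chord tone.
It is approached by step up from E4 and left by step up to G4.
Step in, step out in the same direction — a passing tone.

D♭3 (beat 2) — neighbor tone; C4 (beat 7) — passing tone; F4 (beat 11) — passing tone.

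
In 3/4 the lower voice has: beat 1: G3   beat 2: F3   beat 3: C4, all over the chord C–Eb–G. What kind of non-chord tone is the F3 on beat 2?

The harmony at that moment is C minor triad (C, Eb, G); F3 is not a chord tone.
It is approached by step down from G3 and left by leap up to C4.
Step in, leap out, on a weak beat — an escape tone.

Escape tone.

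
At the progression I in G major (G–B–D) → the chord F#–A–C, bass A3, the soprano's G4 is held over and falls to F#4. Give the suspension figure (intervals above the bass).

7–6 suspension.

At the second chord the bass is A3. The suspended G4 lies a seventh above the bass; after resolving down by step to F#4, the interval above the bass becomes a sixth.
Suspension figures are named by those two intervals: 7–6.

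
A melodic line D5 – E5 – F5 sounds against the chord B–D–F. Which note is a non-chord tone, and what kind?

E5 is a passing tone.

The harmony at that moment is B diminished triad (B, D, F); E5 is not a chord tone.
It is approached by step up from D5 and left by step up to F5.
Step in, step out in the same direction — a passing tone.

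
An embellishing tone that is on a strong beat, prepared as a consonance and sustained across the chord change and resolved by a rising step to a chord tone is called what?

Approach: by preparation — the pitch is first a chord tone, then held (tied or repeated) while the harmony changes under it. Departure: up by step. Metric position: strong.
A prepared dissonance that resolves upward by step — a retardation. (The same figure resolving downward would be a suspension.)

Retardation.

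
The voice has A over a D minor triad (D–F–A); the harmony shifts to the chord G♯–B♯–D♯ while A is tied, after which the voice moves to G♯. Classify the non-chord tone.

A is a suspension.

The harmony at that moment is G♯ major triad (G♯, B♯, D♯); A is not a chord tone.
It is held over (the same pitch as the preceding A) and left by step down to G♯.
Held over from the previous chord and resolving down by step — a suspension.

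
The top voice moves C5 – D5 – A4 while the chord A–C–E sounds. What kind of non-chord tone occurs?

The harmony at that moment is A minor triad (A, C, E); D5 is not a chord tone.
It is approached by step up from C5 and left by leap down to A4.
Step in, leap out — an escape tone.

D5 is an escape tone.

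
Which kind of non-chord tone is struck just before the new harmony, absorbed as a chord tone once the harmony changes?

Approach: ahead of the chord change (typically by step), so it is dissonant against the current harmony. Departure: none — the same pitch is restated or held and is a chord tone of the new harmony.
Dissonant first, consonant once the harmony catches up: the note simply arrives early — an anticipation. (The reverse timing, consonant first and dissonant after the change, would be a suspension or retardation.)

Anticipation.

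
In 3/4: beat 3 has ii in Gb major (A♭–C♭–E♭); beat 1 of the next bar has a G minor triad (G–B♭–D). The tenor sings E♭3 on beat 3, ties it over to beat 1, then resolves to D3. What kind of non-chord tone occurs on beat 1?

Suspension.

The harmony at that moment is G minor triad (G, B♭, D); E♭3 is not a chord tone.
It is held over (the same pitch as the preceding E♭3) and left by step down to D3.
Held over from the previous chord and resolving down by step — a suspension.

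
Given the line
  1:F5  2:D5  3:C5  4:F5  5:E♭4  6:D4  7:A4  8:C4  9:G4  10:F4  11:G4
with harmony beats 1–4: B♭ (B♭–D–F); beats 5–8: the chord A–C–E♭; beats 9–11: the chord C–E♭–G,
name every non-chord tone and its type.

The harmony at that moment is B♭ major triad (B♭, D, F); C5 is not a chord tone.
It is approached by step down from D5 and left by leap up to F5.
Step in, leap out — an escape tone.
The harmony at that moment is A diminished triad (A, C, E♭); D4 is not a chord tone.
It is approached by step down from E♭4 and left by leap up to A4.
Step in, leap out — an escape tone.
The harmony at that moment is C minor triad (C, E♭, G); F4 is not a chord tone.
It is approached by step down from G4 and left by step up to G4.
Step away and step back to the same note — a neighbor tone (lower neighbor).

C5 (beat 3) — escape tone; D4 (beat 6) — escape tone; F4 (beat 10) — neighbor tone.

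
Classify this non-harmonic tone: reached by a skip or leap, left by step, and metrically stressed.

Appoggiatura.

Approach: by leap. Departure: by step. Metric position: strong.
Leap in, step out, in a metrically strong position — an appoggiatura. (It is the mirror image of the escape tone, which steps in and leaps out from a weak position.)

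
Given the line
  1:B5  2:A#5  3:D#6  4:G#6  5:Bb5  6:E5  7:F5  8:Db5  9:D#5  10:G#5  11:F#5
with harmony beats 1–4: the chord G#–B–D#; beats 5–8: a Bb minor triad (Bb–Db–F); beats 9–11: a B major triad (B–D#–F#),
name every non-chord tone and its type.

A#5 (beat 2) — escape tone; E5 (beat 6) — appoggiatura; G#5 (beat 10) — appoggiatura.

The harmony at that moment is G# minor triad (G#, B, D#); A#5 is not a chord tone.
It is approached by step down from B5 and left by leap up to D#6.
Step in, leap out — an escape tone.
The harmony at that moment is Bb minor triad (Bb, Db, F); E5 is not a chord tone.
It is approached by leap down from Bb5 and left by step up to F5.
Leap in, step out — an appoggiatura.
The harmony at that moment is B major triad (B, D#, F#); G#5 is not a chord tone.
It is approached by leap up from D#5 and left by step down to F#5.
Leap in, step out — an appoggiatura.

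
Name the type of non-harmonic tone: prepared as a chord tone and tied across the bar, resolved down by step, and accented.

Suspension.

Approach: by preparation — the pitch is first a chord tone, then held (tied or repeated) while the harmony changes under it. Departure: down by step. Metric position: strong.
A prepared dissonance that resolves downward by step — a suspension. (The same figure resolving upward would be a retardation.)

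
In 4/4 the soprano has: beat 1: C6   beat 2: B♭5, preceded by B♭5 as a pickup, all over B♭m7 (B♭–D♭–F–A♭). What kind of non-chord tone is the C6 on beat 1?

The harmony at that moment is B♭ minor seventh chord (B♭, D♭, F, A♭); C6 is not a chord tone.
It is approached by step up from B♭5 and left by step down to B♭5.
Step away and step back to the same note — a neighbor tone (upper neighbor).

Upper neighbor tone.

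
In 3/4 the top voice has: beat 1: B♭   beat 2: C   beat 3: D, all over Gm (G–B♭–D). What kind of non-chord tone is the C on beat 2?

The harmony at that moment is G minor triad (G, B♭, D); C is not a chord tone.
It is approached by step up from B♭ and left by step up to D.
Step in, step out in the same direction — a passing tone.

Passing tone.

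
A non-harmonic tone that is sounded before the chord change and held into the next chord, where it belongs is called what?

Anticipation.

Approach: ahead of the chord change (typically by step), so it is dissonant against the current harmony. Departure: none — the same pitch is restated or held and is a chord tone of the new harmony.
Dissonant first, consonant once the harmony catches up: the note simply arrives early — an anticipation. (The reverse timing, consonant first and dissonant after the change, would be a suspension or retardation.)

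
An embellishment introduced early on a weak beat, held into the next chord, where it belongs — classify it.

Approach: ahead of the chord change (typically by step), so it is dissonant against the current harmony. Departure: none — the same pitch is restated or held and is a chord tone of the new harmony.
Dissonant first, consonant once the harmony catches up: the note simply arrives early — an anticipation. (The reverse timing, consonant first and dissonant after the change, would be a suspension or retardation.)

Anticipation.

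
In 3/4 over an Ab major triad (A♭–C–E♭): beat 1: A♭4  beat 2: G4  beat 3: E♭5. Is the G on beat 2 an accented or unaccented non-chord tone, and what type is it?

Unaccented escape tone.

The harmony at that moment is A♭ major triad (A♭, C, E♭); G4 is not a chord tone.
It is approached by step down from A♭4 and left by leap up to E♭5.
Step in, leap out — an escape tone.
It falls on a weak beat, so it is unaccented.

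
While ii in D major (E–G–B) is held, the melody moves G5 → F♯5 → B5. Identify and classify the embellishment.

The harmony at that moment is E minor triad (E, G, B); F♯5 is not a chord tone.
It is approached by step down from G5 and left by leap up to B5.
Step in, leap out — an escape tone.

F♯5 is an escape tone.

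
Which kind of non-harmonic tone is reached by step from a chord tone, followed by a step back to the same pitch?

Neighbor tone.

Approach: by step. Departure: by step in the opposite direction, back to the starting pitch.
Stepwise on both sides but reversing to return to the same chord tone — a neighbor tone. (Had it continued onward in the same direction it would be a passing tone instead.)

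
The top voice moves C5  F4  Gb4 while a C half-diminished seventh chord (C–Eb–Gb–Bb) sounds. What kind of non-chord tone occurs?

The harmony at that moment is C half-diminished seventh chord (C, Eb, Gb, Bb); F4 is not a chord tone.
It is approached by leap down from C5 and left by step up to Gb4.
Leap in, step out — an appoggiatura.

F4 is an appoggiatura.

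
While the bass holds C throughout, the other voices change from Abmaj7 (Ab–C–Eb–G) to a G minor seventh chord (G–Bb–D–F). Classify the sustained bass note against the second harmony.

Pedal tone (pedal point).

The harmony at that moment is G minor seventh chord (G, Bb, D, F); C is not a chord tone.
It is held over (the same pitch as the preceding C) and then sustained as the same pitch into the next harmony.
Sustained through a change of harmony — a pedal tone.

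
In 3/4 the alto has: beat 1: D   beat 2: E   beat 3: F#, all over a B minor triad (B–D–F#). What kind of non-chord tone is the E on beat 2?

The harmony at that moment is B minor triad (B, D, F#); E is not a chord tone.
It is approached by step up from D and left by step up to F#.
Step in, step out in the same direction — a passing tone.

Passing tone.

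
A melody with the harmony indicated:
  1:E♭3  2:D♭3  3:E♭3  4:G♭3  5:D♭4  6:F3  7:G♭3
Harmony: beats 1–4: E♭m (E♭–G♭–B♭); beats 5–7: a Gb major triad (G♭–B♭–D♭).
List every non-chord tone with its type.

D♭3 (beat 2) — neighbor tone; F3 (beat 6) — appoggiatura.

The harmony at that moment is E♭ minor triad (E♭, G♭, B♭); D♭3 is not a chord tone.
It is approached by step down from E♭3 and left by step up to E♭3.
Step away and step back to the same note — a neighbor tone (lower neighbor).
The harmony at that moment is G♭ major triad (G♭, B♭, D♭); F3 is not a chord tone.
It is approached by leap down from D♭4 and left by step up to G♭3.
Leap in, step out — an appoggiatura.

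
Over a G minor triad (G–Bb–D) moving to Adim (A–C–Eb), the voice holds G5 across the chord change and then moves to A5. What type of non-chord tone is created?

The harmony at that moment is A diminished triad (A, C, Eb); G5 is not a chord tone.
It is held over (the same pitch as the preceding G5) and left by step up to A5.
Held over from the previous chord and resolving up by step — a retardation.

G5 is a retardation.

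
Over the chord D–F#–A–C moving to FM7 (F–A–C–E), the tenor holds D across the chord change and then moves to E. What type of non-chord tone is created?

The harmony at that moment is F major seventh chord (F, A, C, E); D is not a chord tone.
It is held over (the same pitch as the preceding D) and left by step up to E.
Held over from the previous chord and resolving up by step — a retardation.

D is a retardation.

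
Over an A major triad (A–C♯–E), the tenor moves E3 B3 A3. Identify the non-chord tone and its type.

B3 is an appoggiatura.

The harmony at that moment is A major triad (A, C♯, E); B3 is not a chord tone.
It is approached by leap up from E3 and left by step down to A3.
Leap in, step out — an appoggiatura.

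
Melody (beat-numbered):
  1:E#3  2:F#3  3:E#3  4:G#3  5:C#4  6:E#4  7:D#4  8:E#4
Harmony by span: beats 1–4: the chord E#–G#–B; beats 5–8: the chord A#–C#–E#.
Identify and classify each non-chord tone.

F#3 (beat 2) — neighbor tone; D#4 (beat 7) — neighbor tone.

The harmony at that moment is E# diminished triad (E#, G#, B); F#3 is not a chord tone.
It is approached by step up from E#3 and left by step down to E#3.
Step away and step back to the same note — a neighbor tone (upper neighbor).
The harmony at that moment is A# minor triad (A#, C#, E#); D#4 is not a chord tone.
It is approached by step down from E#4 and left by step up to E#4.
Step away and step back to the same note — a neighbor tone (lower neighbor).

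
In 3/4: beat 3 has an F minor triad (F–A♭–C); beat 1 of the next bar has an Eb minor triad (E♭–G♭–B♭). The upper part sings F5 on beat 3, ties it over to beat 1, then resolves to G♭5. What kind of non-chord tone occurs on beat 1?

The harmony at that moment is E♭ minor triad (E♭, G♭, B♭); F5 is not a chord tone.
It is held over (the same pitch as the preceding F5) and left by step up to G♭5.
Held over from the previous chord and resolving up by step — a retardation.

Retardation.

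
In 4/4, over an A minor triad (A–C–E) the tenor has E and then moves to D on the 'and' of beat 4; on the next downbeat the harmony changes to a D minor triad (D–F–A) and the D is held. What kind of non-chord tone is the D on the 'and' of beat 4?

Anticipation.

The harmony at that moment is A minor triad (A, C, E); D is not a chord tone.
It is approached by step down from E and then sustained as the same pitch into the next harmony.
Arriving early and becoming a chord tone when the harmony changes — an anticipation.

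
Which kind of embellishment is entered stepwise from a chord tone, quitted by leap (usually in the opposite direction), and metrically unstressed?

Approach: by step. Departure: by leap. Metric position: weak.
Step in, leap out, from a weak position — an escape tone (échappée). (It is the mirror image of the appoggiatura, which leaps in and steps out on a strong beat.)

Escape tone.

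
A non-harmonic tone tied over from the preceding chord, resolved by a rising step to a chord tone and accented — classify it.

Retardation.

Approach: by preparation — the pitch is first a chord tone, then held (tied or repeated) while the harmony changes under it. Departure: up by step. Metric position: strong.
A prepared dissonance that resolves upward by step — a retardation. (The same figure resolving downward would be a suspension.)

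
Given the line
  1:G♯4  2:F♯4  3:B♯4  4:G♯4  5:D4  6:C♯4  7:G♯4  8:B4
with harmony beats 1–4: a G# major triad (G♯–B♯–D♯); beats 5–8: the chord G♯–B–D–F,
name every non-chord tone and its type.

The harmony at that moment is G♯ major triad (G♯, B♯, D♯); F♯4 is not a chord tone.
It is approached by step down from G♯4 and left by leap up to B♯4.
Step in, leap out — an escape tone.
The harmony at that moment is G♯ diminished seventh chord (G♯, B, D, F); C♯4 is not a chord tone.
It is approached by step down from D4 and left by leap up to G♯4.
Step in, leap out — an escape tone.

F♯4 (beat 2) — escape tone; C♯4 (beat 6) — escape tone.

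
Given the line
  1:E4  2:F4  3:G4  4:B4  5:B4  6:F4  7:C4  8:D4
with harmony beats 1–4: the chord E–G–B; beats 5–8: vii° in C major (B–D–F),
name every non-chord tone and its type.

The harmony at that moment is E minor triad (E, G, B); F4 is not a chord tone.
It is approached by step up from E4 and left by step up to G4.
Step in, step out in the same direction — a passing tone.
The harmony at that moment is B diminished triad (B, D, F); C4 is not a chord tone.
It is approached by leap down from F4 and left by step up to D4.
Leap in, step out — an appoggiatura.

F4 (beat 2) — passing tone; C4 (beat 7) — appoggiatura.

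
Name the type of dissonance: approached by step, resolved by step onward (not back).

Passing tone.

Approach: by step. Departure: by step, continuing in the same direction.
Stepwise on both sides with no change of direction means the note fills in the space between two different chord tones — a passing tone. (Had it turned back to its starting note it would be a neighbor tone instead.)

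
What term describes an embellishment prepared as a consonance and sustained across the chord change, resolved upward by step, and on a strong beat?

Approach: by preparation — the pitch is first a chord tone, then held (tied or repeated) while the harmony changes under it. Departure: up by step. Metric position: strong.
A prepared dissonance that resolves upward by step — a retardation. (The same figure resolving downward would be a suspension.)

Retardation.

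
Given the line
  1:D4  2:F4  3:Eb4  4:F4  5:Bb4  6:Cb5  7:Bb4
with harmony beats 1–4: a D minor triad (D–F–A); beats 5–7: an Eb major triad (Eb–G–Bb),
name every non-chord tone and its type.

Eb4 (beat 3) — neighbor tone; Cb5 (beat 6) — neighbor tone.

The harmony at that moment is D minor triad (D, F, A); Eb4 is not a chord tone.
It is approached by step down from F4 and left by step up to F4.
Step away and step back to the same note — a neighbor tone (lower neighbor).
The harmony at that moment is Eb major triad (Eb, G, Bb); Cb5 is not a chord tone.
It is approached by step up from Bb4 and left by step down to Bb4.
Step away and step back to the same note — a neighbor tone (upper neighbor).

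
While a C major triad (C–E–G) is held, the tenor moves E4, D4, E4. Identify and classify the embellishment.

D4 is a neighbor tone.

The harmony at that moment is C major triad (C, E, G); D4 is not a chord tone.
It is approached by step down from E4 and left by step up to E4.
Step away and step back to the same note — a neighbor tone (lower neighbor).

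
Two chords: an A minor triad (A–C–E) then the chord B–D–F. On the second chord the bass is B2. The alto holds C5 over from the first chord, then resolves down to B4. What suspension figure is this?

9–8 suspension.

At the second chord the bass is B2. The suspended C5 lies a ninth above the bass; after resolving down by step to B4, the interval above the bass becomes an octave.
Suspension figures are named by those two intervals: 9–8.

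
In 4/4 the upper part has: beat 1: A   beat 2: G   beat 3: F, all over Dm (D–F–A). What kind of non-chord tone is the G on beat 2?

Passing tone.

The harmony at that moment is D minor triad (D, F, A); G is not a chord tone.
It is approached by step down from A and left by step down to F.
Step in, step out in the same direction — a passing tone.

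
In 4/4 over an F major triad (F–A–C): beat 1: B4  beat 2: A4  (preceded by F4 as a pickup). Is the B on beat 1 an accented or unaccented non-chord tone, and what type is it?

The harmony at that moment is F major triad (F, A, C); B4 is not a chord tone.
It is approached by leap up from F4 and left by step down to A4.
Leap in, step out — an appoggiatura.
It falls on the downbeat, so it is accented.

Accented appoggiatura.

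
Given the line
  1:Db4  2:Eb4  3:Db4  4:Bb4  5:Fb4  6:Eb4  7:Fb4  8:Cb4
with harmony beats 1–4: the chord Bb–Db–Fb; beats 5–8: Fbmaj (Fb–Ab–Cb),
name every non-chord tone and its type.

Eb4 (beat 2) — neighbor tone; Eb4 (beat 6) — neighbor tone.

The harmony at that moment is Bb diminished triad (Bb, Db, Fb); Eb4 is not a chord tone.
It is approached by step up from Db4 and left by step down to Db4.
Step away and step back to the same note — a neighbor tone (upper neighbor).
The harmony at that moment is Fb major triad (Fb, Ab, Cb); Eb4 is not a chord tone.
It is approached by step down from Fb4 and left by step up to Fb4.
Step away and step back to the same note — a neighbor tone (lower neighbor).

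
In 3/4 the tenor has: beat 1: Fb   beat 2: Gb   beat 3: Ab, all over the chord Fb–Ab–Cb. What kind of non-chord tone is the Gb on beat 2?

The harmony at that moment is Fb major triad (Fb, Ab, Cb); Gb is not a chord tone.
It is approached by step up from Fb and left by step up to Ab.
Step in, step out in the same direction — a passing tone.

Passing tone.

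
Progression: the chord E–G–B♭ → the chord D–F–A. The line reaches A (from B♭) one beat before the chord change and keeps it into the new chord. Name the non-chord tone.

A is an anticipation.

The harmony at that moment is E diminished triad (E, G, B♭); A is not a chord tone.
It is approached by step down from B♭ and then sustained as the same pitch into the next harmony.
Arriving early and becoming a chord tone when the harmony changes — an anticipation.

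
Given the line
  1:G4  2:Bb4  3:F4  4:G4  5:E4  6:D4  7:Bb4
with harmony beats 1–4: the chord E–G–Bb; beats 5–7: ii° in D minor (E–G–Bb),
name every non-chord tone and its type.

F4 (beat 3) — appoggiatura; D4 (beat 6) — escape tone.

The harmony at that moment is E diminished triad (E, G, Bb); F4 is not a chord tone.
It is approached by leap down from Bb4 and left by step up to G4.
Leap in, step out — an appoggiatura.
The harmony at that moment is E diminished triad (E, G, Bb); D4 is not a chord tone.
It is approached by step down from E4 and left by leap up to Bb4.
Step in, leap out — an escape tone.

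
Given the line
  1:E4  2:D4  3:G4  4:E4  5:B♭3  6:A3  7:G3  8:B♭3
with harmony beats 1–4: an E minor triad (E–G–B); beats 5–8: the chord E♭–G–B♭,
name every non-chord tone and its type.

D4 (beat 2) — escape tone; A3 (beat 6) — passing tone.

The harmony at that moment is E minor triad (E, G, B); D4 is not a chord tone.
It is approached by step down from E4 and left by leap up to G4.
Step in, leap out — an escape tone.
The harmony at that moment is E♭ major triad (E♭, G, B♭); A3 is not a chord tone.
It is approached by step down from B♭3 and left by step down to G3.
Step in, step out in the same direction — a passing tone.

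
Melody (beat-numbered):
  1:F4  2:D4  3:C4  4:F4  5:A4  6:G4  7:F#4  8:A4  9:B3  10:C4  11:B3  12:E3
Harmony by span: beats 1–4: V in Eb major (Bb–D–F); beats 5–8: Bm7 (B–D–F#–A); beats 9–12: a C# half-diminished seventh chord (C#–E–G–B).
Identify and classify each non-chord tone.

The harmony at that moment is Bb major triad (Bb, D, F); C4 is not a chord tone.
It is approached by step down from D4 and left by leap up to F4.
Step in, leap out — an escape tone.
The harmony at that moment is B minor seventh chord (B, D, F#, A); G4 is not a chord tone.
It is approached by step down from A4 and left by step down to F#4.
Step in, step out in the same direction — a passing tone.
The harmony at that moment is C# half-diminished seventh chord (C#, E, G, B); C4 is not a chord tone.
It is approached by step up from B3 and left by step down to B3.
Step away and step back to the same note — a neighbor tone (upper neighbor).

C4 (beat 3) — escape tone; G4 (beat 6) — passing tone; C4 (beat 10) — neighbor tone.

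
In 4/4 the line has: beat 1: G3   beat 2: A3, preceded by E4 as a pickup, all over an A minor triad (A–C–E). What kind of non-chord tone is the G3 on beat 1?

The harmony at that moment is A minor triad (A, C, E); G3 is not a chord tone.
It is approached by leap down from E4 and left by step up to A3.
Leap in, step out, metrically accented — an appoggiatura.

Appoggiatura.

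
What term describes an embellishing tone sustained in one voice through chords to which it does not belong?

Pedal tone.

Approach: none. Departure: none — a single pitch is sustained while the chords change around it, passing through harmonies that do not contain it.
No melodic motion at all; the dissonance is created entirely by the moving harmonies against the stationary note — a pedal tone (pedal point).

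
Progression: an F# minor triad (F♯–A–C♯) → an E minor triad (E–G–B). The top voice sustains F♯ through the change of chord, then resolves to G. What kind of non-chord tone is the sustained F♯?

F♯ is a retardation.

The harmony at that moment is E minor triad (E, G, B); F♯ is not a chord tone.
It is held over (the same pitch as the preceding F♯) and left by step up to G.
Held over from the previous chord and resolving up by step — a retardation.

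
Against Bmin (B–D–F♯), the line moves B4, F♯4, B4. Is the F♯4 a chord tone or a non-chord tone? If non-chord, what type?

Chord tone (the fifth of B minor triad).

B minor triad contains B, D, F♯; F♯ is the fifth, so it is a chord tone.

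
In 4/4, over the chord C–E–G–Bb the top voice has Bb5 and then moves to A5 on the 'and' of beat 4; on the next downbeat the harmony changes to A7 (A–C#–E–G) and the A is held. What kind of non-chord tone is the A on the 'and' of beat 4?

The harmony at that moment is C dominant seventh chord (C, E, G, Bb); A5 is not a chord tone.
It is approached by step down from Bb5 and then sustained as the same pitch into the next harmony.
Arriving early and becoming a chord tone when the harmony changes — an anticipation.

Anticipation.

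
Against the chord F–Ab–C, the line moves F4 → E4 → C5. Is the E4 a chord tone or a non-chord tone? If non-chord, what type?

Non-chord tone — an escape tone.

The harmony at that moment is F minor triad (F, Ab, C); E4 is not a chord tone.
It is approached by step down from F4 and left by leap up to C5.
Step in, leap out — an escape tone.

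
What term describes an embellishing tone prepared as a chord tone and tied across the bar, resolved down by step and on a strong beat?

Suspension.

Approach: by preparation — the pitch is first a chord tone, then held (tied or repeated) while the harmony changes under it. Departure: down by step. Metric position: strong.
A prepared dissonance that resolves downward by step — a suspension. (The same figure resolving upward would be a retardation.)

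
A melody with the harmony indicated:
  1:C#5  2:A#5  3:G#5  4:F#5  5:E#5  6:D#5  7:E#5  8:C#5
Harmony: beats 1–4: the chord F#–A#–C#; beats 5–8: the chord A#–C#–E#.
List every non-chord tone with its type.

The harmony at that moment is F# major triad (F#, A#, C#); G#5 is not a chord tone.
It is approached by step down from A#5 and left by step down to F#5.
Step in, step out in the same direction — a passing tone.
The harmony at that moment is A# minor triad (A#, C#, E#); D#5 is not a chord tone.
It is approached by step down from E#5 and left by step up to E#5.
Step away and step back to the same note — a neighbor tone (lower neighbor).

G#5 (beat 3) — passing tone; D#5 (beat 6) — neighbor tone.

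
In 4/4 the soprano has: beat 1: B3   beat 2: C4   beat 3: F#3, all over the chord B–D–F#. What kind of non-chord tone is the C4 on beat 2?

Escape tone.

The harmony at that moment is B minor triad (B, D, F#); C4 is not a chord tone.
It is approached by step up from B3 and left by leap down to F#3.
Step in, leap out, on a weak beat — an escape tone.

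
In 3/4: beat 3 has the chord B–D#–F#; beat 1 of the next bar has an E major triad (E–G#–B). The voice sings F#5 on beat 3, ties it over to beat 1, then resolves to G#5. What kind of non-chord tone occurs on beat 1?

Retardation.

The harmony at that moment is E major triad (E, G#, B); F#5 is not a chord tone.
It is held over (the same pitch as the preceding F#5) and left by step up to G#5.
Held over from the previous chord and resolving up by step — a retardation.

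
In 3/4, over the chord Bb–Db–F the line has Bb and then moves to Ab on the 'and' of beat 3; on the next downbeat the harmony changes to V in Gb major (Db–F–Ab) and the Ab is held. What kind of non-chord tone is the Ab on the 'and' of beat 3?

Anticipation.

The harmony at that moment is Bb minor triad (Bb, Db, F); Ab is not a chord tone.
It is approached by step down from Bb and then sustained as the same pitch into the next harmony.
Arriving early and becoming a chord tone when the harmony changes — an anticipation.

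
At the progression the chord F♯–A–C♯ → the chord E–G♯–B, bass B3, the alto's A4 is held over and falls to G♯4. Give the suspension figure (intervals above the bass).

At the second chord the bass is B3. The suspended A4 lies a seventh above the bass; after resolving down by step to G♯4, the interval above the bass becomes a sixth.
Suspension figures are named by those two intervals: 7–6.

7–6 suspension.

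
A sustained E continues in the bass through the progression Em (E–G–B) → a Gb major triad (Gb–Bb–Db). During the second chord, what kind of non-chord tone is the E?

Pedal tone (pedal point).

The harmony at that moment is Gb major triad (Gb, Bb, Db); E is not a chord tone.
It is held over (the same pitch as the preceding E) and then sustained as the same pitch into the next harmony.
Sustained through a change of harmony — a pedal tone.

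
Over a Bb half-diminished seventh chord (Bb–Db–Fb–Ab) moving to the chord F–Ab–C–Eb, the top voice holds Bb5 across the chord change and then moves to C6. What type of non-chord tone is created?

The harmony at that moment is F minor seventh chord (F, Ab, C, Eb); Bb5 is not a chord tone.
It is held over (the same pitch as the preceding Bb5) and left by step up to C6.
Held over from the previous chord and resolving up by step — a retardation.

Bb5 is a retardation.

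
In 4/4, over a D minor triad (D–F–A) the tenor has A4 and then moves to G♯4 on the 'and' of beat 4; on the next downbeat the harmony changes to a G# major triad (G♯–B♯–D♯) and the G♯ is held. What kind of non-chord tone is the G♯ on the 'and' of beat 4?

Anticipation.

The harmony at that moment is D minor triad (D, F, A); G♯4 is not a chord tone.
It is approached by step down from A4 and then sustained as the same pitch into the next harmony.
Arriving early and becoming a chord tone when the harmony changes — an anticipation.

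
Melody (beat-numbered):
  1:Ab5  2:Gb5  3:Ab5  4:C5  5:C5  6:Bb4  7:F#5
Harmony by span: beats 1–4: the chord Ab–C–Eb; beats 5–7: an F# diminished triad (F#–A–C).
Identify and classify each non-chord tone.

The harmony at that moment is Ab major triad (Ab, C, Eb); Gb5 is not a chord tone.
It is approached by step down from Ab5 and left by step up to Ab5.
Step away and step back to the same note — a neighbor tone (lower neighbor).
The harmony at that moment is F# diminished triad (F#, A, C); Bb4 is not a chord tone.
It is approached by step down from C5 and left by leap up to F#5.
Step in, leap out — an escape tone.

Gb5 (beat 2) — neighbor tone; Bb4 (beat 6) — escape tone.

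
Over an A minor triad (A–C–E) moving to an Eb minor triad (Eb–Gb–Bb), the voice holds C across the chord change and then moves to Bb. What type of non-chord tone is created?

The harmony at that moment is Eb minor triad (Eb, Gb, Bb); C is not a chord tone.
It is held over (the same pitch as the preceding C) and left by step down to Bb.
Held over from the previous chord and resolving down by step — a suspension.

C is a suspension.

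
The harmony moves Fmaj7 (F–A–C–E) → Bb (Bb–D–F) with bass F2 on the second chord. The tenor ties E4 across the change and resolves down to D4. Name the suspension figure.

At the second chord the bass is F2. The suspended E4 lies a seventh above the bass; after resolving down by step to D4, the interval above the bass becomes a sixth.
Suspension figures are named by those two intervals: 7–6.

7–6 suspension.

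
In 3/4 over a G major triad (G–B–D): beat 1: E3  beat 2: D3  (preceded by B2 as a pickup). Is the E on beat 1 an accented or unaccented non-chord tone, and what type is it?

Accented appoggiatura.

The harmony at that moment is G major triad (G, B, D); E3 is not a chord tone.
It is approached by leap up from B2 and left by step down to D3.
Leap in, step out — an appoggiatura.
It falls on the downbeat, so it is accented.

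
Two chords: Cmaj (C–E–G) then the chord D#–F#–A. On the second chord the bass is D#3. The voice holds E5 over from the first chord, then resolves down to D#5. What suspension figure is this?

9–8 suspension.

At the second chord the bass is D#3. The suspended E5 lies a ninth above the bass; after resolving down by step to D#5, the interval above the bass becomes an octave.
Suspension figures are named by those two intervals: 9–8.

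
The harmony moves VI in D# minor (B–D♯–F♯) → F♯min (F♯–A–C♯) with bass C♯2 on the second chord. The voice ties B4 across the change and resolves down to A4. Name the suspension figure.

7–6 suspension.

At the second chord the bass is C♯2. The suspended B4 lies a seventh above the bass; after resolving down by step to A4, the interval above the bass becomes a sixth.
Suspension figures are named by those two intervals: 7–6.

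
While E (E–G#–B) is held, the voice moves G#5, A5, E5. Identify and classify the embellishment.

A5 is an escape tone.

The harmony at that moment is E major triad (E, G#, B); A5 is not a chord tone.
It is approached by step up from G#5 and left by leap down to E5.
Step in, leap out — an escape tone.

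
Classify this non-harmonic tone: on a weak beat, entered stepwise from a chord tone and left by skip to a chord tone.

Approach: by step. Departure: by leap. Metric position: weak.
Step in, leap out, from a weak position — an escape tone (échappée). (It is the mirror image of the appoggiatura, which leaps in and steps out on a strong beat.)

Escape tone.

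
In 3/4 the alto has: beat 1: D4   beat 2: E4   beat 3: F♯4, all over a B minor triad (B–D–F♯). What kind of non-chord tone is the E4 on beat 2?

The harmony at that moment is B minor triad (B, D, F♯); E4 is not a chord tone.
It is approached by step up from D4 and left by step up to F♯4.
Step in, step out in the same direction — a passing tone.

Passing tone.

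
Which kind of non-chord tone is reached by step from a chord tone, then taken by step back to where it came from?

Neighbor tone.

Approach: by step. Departure: by step in the opposite direction, back to the starting pitch.
Stepwise on both sides but reversing to return to the same chord tone — a neighbor tone. (Had it continued onward in the same direction it would be a passing tone instead.)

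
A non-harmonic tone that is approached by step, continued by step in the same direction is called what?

Approach: by step. Departure: by step, continuing in the same direction.
Stepwise on both sides with no change of direction means the note fills in the space between two different chord tones — a passing tone. (Had it turned back to its starting note it would be a neighbor tone instead.)

Passing tone.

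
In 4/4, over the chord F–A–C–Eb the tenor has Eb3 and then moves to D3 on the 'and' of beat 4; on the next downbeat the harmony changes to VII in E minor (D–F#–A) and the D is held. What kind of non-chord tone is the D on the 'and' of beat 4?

The harmony at that moment is F dominant seventh chord (F, A, C, Eb); D3 is not a chord tone.
It is approached by step down from Eb3 and then sustained as the same pitch into the next harmony.
Arriving early and becoming a chord tone when the harmony changes — an anticipation.

Anticipation.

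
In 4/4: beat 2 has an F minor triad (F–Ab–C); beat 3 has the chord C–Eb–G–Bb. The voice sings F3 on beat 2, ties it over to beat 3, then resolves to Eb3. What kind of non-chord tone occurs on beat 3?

Suspension.

The harmony at that moment is C minor seventh chord (C, Eb, G, Bb); F3 is not a chord tone.
It is held over (the same pitch as the preceding F3) and left by step down to Eb3.
Held over from the previous chord and resolving down by step — a suspension.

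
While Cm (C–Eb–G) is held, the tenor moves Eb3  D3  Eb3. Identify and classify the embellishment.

The harmony at that moment is C minor triad (C, Eb, G); D3 is not a chord tone.
It is approached by step down from Eb3 and left by step up to Eb3.
Step away and step back to the same note — a neighbor tone (lower neighbor).

D3 is a neighbor tone.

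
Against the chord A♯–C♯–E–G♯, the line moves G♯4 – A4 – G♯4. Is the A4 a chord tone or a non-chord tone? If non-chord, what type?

The harmony at that moment is A♯ half-diminished seventh chord (A♯, C♯, E, G♯); A4 is not a chord tone.
It is approached by step up from G♯4 and left by step down to G♯4.
Step away and step back to the same note — a neighbor tone (upper neighbor).

Non-chord tone — a neighbor tone.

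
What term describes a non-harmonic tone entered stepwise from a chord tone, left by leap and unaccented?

Escape tone.

Approach: by step. Departure: by leap. Metric position: weak.
Step in, leap out, from a weak position — an escape tone (échappée). (It is the mirror image of the appoggiatura, which leaps in and steps out on a strong beat.)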